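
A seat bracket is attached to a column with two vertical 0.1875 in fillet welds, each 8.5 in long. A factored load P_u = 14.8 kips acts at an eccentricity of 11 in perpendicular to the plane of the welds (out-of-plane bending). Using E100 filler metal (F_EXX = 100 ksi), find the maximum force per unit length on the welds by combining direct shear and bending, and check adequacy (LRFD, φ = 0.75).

L_w = 2 × 8.5 = 17 in; section modulus (unit throat) S = 2 × L²/6 = 24.08 in².
Direct shear f_v = P/L_w = 14.8/17 = 0.8706 kip/in.
Moment M = P × e = 14.8 × 11 = 162.8 kip·in; bending f_b = M/S = 6.76 kip/in.
f_max = √(f_v² + f_b²) = √(0.8706² + 6.76²) = 6.816 kip/in.
φr_n = 0.75 × 0.6 × 100 × (0.707 × 0.1875) = 5.965 kip/in → NOT adequate.

f_max ≈ 6.82 kip/in; NOT adequate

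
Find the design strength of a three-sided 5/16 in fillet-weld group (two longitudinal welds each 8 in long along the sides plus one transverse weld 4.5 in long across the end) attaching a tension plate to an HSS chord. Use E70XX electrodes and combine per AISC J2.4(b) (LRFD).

E70XX → F_EXX = 70 ksi.
t_e = 0.707 × 0.3125 = 0.2209 in.
R_nwl = 0.6 × 70 × 0.2209 × 16 = 148.5 kips (longitudinal, 2 welds).
R_nwt = 0.6 × 70 × 0.2209 × 4.5 = 41.76 kips (transverse, base value).
(i) R_nwl + R_nwt = 190.2 kips; (ii) 0.85 R_nwl + 1.5 R_nwt = 188.8 kips.
R_n = max = 190.2 kips [governs: (i)]; φR_n = 142.7 kips.

φR_n ≈ 143 kips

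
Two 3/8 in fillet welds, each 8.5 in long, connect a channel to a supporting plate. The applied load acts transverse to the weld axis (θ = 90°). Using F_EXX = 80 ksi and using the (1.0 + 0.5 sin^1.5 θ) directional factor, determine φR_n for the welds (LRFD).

φR_n ≈ 243 kips

t_e = 0.707 × 0.375 = 0.2651 in; A_we = 0.2651 × 17 = 4.507 in².
Directional factor: 1.0 + 0.5 sin^1.5(90°) = 1.5.
F_nw = 0.6 × 80 × 1.5 = 72 ksi.
φR_n = 0.75 × 72 × 4.507 = 243.4 kips.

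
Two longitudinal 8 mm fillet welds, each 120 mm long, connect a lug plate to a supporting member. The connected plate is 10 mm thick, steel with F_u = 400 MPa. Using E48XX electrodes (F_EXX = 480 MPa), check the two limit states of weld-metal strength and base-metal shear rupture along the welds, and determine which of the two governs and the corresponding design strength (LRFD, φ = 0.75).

t_e = 0.707 × 8 = 5.656 mm; L = 240 mm.
Weld metal: φR_n = 0.75 × 0.6 × 480 × 5.656 × 240 × 10⁻³ = 293.2 kN.
Base metal (shear rupture): φR_n = 0.75 × 0.6 × 400 × 10 × 240 × 10⁻³ = 432 kN.
Governing: weld metal.

φR_n ≈ 293 kN (weld metal governs)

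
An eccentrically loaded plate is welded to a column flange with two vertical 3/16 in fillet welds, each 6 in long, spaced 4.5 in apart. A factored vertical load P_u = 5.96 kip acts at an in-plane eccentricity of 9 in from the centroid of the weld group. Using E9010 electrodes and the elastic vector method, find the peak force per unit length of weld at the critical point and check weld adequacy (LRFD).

f_max ≈ 2.41 kip/in; adequate

E90XX → F_EXX = 90 ksi.
Total weld length L_w = 12 in. Treat welds as unit-width lines.
Polar moment about centroid: J = 2[d³/12 + d(b/2)²] = 2[6³/12 + 6×2.25²] = 96.75 in³.
Direct shear f_v = P/L_w = 5.96 / 12 = 0.4967 kip/in (vertical).
Torsion M = P·e = 5.96 × 9 = 53.64 kip·in.
Critical point at (x, y) = (2.25, 3) from centroid. f_tx = M·y/J = 1.663 kip/in; f_ty = M·x/J = 1.247 kip/in.
Resultant f_max = √[f_tx² + (f_v + f_ty)²] = √[1.663² + (0.4967 + 1.247)²] = 2.41 kip/in.
Capacity per unit length: φr_n = 0.75 × 0.6 × 90 × (0.707 × 0.1875) = 5.369 kip/in.
2.41 ≤ 5.369 → adequate.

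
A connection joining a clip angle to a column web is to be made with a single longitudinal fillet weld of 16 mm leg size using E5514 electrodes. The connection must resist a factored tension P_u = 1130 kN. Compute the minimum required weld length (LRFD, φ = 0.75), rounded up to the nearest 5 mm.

L = 405 mm

E55XX → F_EXX = 550 MPa.
Throat t_e = 0.707 × 16 = 11.31 mm.
φr_n = 0.75 × 0.6 × 550 × 11.31 × 10⁻³ = 2.8 kN/mm.
L_req = P_u / φr_n = 1130 / 2.8 = 403.6 mm total.
Round up → use L = 405 mm.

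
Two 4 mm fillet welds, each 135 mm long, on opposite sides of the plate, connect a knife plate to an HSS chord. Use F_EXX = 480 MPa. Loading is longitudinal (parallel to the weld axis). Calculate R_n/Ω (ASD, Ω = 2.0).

Effective throat t_e = 0.707 × 4 = 2.828 mm.
Total length L = 270 mm; A_we = 2.828 × 270 = 763.6 mm².
F_nw = 0.6 F_EXX = 0.6 × 480 = 288 MPa.
R_n = 288 × 763.6 × 10⁻³ = 219.9 kN; R_n/Ω = 219.9/2.0 = 110 kN.

R_n/Ω ≈ 110 kN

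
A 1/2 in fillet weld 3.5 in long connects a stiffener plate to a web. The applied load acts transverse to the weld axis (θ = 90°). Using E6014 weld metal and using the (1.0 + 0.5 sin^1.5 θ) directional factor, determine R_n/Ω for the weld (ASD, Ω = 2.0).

R_n/Ω ≈ 33.4 kip

E60XX → F_EXX = 60 ksi.
t_e = 0.707 × 0.5 = 0.3535 in; A_we = 0.3535 × 3.5 = 1.237 in².
Directional factor: 1.0 + 0.5 sin^1.5(90°) = 1.5.
F_nw = 0.6 × 60 × 1.5 = 54 ksi.
R_n/Ω = (54 × 1.237) / 2.0 = 33.41 kip.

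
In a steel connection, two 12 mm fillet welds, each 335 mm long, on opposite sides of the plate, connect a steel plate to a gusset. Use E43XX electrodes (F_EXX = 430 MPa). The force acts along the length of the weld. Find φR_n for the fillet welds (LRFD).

φR_n ≈ 1100 kN

Effective throat t_e = 0.707 × 12 = 8.484 mm.
Total length L = 670 mm; A_we = 8.484 × 670 = 5684 mm².
F_nw = 0.6 F_EXX = 0.6 × 430 = 258 MPa.
φR_n = 0.75 × 258 × 5684 × 10⁻³ = 1100 kN.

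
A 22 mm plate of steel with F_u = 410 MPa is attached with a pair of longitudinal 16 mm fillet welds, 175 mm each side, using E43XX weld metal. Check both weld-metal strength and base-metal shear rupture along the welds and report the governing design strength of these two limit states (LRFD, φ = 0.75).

φR_n ≈ 766 kN (weld metal governs)

E43XX → F_EXX = 430 MPa.
t_e = 0.707 × 16 = 11.31 mm; L = 350 mm.
Weld metal: φR_n = 0.75 × 0.6 × 430 × 11.31 × 350 × 10⁻³ = 766.1 kN.
Base metal (shear rupture): φR_n = 0.75 × 0.6 × 410 × 22 × 350 × 10⁻³ = 1421 kN.
Governing: weld metal.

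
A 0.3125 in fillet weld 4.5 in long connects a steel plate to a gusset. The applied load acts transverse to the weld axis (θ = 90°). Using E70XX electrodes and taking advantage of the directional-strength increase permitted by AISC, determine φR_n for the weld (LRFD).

E70XX → F_EXX = 70 ksi.
t_e = 0.707 × 0.3125 = 0.2209 in; A_we = 0.2209 × 4.5 = 0.9942 in².
Directional factor: 1.0 + 0.5 sin^1.5(90°) = 1.5.
F_nw = 0.6 × 70 × 1.5 = 63 ksi.
φR_n = 0.75 × 63 × 0.9942 = 46.98 kip.

φR_n ≈ 47 kip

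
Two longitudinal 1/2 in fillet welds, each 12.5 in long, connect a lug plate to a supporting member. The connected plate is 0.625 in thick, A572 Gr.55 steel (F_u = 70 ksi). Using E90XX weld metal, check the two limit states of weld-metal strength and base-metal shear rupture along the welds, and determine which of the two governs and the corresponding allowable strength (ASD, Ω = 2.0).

E90XX → F_EXX = 90 ksi.
t_e = 0.707 × 0.5 = 0.3535 in; L = 25 in.
Weld metal: R_n/Ω = (1/2.0) × 0.6 × 90 × 0.3535 × 25 = 238.6 kip.
Base metal (shear rupture): R_n/Ω = (1/2.0) × 0.6 × 70 × 0.625 × 25 = 328.1 kip.
Governing: weld metal.

R_n/Ω ≈ 239 kip (weld metal governs)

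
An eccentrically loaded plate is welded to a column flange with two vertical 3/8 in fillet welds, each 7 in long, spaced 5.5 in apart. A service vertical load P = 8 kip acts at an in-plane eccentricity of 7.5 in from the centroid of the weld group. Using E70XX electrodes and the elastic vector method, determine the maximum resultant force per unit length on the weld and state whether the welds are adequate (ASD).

f_max ≈ 2.04 kip/in; adequate

E70XX → F_EXX = 70 ksi.
Total weld length L_w = 14 in. Treat welds as unit-width lines.
Polar moment about centroid: J = 2[d³/12 + d(b/2)²] = 2[7³/12 + 7×2.75²] = 163 in³.
Direct shear f_v = P/L_w = 8 / 14 = 0.5714 kip/in (vertical).
Torsion M = P·e = 8 × 7.5 = 60 kip·in.
Critical point at (x, y) = (2.75, 3.5) from centroid. f_tx = M·y/J = 1.288 kip/in; f_ty = M·x/J = 1.012 kip/in.
Resultant f_max = √[f_tx² + (f_v + f_ty)²] = √[1.288² + (0.5714 + 1.012)²] = 2.041 kip/in.
Capacity per unit length: r_n/Ω = (1/2.0) × 0.6 × 70 × (0.707 × 0.375) = 5.568 kip/in.
2.041 ≤ 5.568 → adequate.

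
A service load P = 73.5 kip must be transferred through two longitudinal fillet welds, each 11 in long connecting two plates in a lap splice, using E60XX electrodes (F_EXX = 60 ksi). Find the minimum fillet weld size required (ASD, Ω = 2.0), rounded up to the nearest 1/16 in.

w = 5/16 in

Total weld length L = 22 in.
Required throat t_e = P × Ω / (0.6 F_EXX × L) = 73.5 × 2.0 / (0.6 × 60 × 22) = 0.1856 in.
Required leg w = t_e / 0.707 = 0.2625 in → use 5/16 in.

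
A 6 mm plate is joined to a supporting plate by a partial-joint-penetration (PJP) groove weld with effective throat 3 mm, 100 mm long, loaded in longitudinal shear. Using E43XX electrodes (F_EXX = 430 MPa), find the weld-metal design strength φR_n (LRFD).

φR_n ≈ 58.1 kN

Effective throat (given) t_e = 3 mm.
A_we = 3 × 100 = 300 mm².
F_nw = 0.6 F_EXX = 258 MPa.
φR_n = 0.75 × 258 × 300 × 10⁻³ = 58.05 kN.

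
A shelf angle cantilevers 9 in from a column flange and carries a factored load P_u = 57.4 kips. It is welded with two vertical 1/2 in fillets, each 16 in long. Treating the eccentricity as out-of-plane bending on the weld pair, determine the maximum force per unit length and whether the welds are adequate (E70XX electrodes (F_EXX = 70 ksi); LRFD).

f_max ≈ 6.31 kip/in; adequate

L_w = 2 × 16 = 32 in; section modulus (unit throat) S = 2 × L²/6 = 85.33 in².
Direct shear f_v = P/L_w = 57.4/32 = 1.794 kip/in.
Moment M = P × e = 57.4 × 9 = 516.6 kip·in; bending f_b = M/S = 6.054 kip/in.
f_max = √(f_v² + f_b²) = √(1.794² + 6.054²) = 6.314 kip/in.
φr_n = 0.75 × 0.6 × 70 × (0.707 × 0.5) = 11.14 kip/in → adequate.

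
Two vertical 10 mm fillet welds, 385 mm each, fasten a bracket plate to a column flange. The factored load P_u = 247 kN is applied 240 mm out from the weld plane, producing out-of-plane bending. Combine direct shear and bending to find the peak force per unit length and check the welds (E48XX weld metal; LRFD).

E48XX → F_EXX = 480 MPa.
L_w = 2 × 385 = 770 mm; section modulus (unit throat) S = 2 × L²/6 = 49410 mm².
Direct shear f_v = P/L_w = 247×10³/770 = 320.8 N/mm.
Moment M = P × e = 247×10³ × 240 = 59280000 N·mm; bending f_b = M/S = 1200 N/mm.
f_max = √(f_v² + f_b²) = √(320.8² + 1200²) = 1242 N/mm.
φr_n = 0.75 × 0.6 × 480 × (0.707 × 10) = 1527 N/mm → adequate.

f_max ≈ 1240 N/mm; adequate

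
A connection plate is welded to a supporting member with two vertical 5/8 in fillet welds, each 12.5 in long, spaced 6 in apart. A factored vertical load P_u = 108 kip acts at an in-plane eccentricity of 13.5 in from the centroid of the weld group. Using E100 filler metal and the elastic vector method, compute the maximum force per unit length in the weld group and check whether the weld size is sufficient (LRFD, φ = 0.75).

f_max ≈ 20.6 kip/in; NOT adequate

E100XX → F_EXX = 100 ksi.
Total weld length L_w = 25 in. Treat welds as unit-width lines.
Polar moment about centroid: J = 2[d³/12 + d(b/2)²] = 2[12.5³/12 + 12.5×3²] = 550.5 in³.
Direct shear f_v = P/L_w = 108 / 25 = 4.32 kip/in (vertical).
Torsion M = P·e = 108 × 13.5 = 1458 kip·in.
Critical point at (x, y) = (3, 6.25) from centroid. f_tx = M·y/J = 16.55 kip/in; f_ty = M·x/J = 7.945 kip/in.
Resultant f_max = √[f_tx² + (f_v + f_ty)²] = √[16.55² + (4.32 + 7.945)²] = 20.6 kip/in.
Capacity per unit length: φr_n = 0.75 × 0.6 × 100 × (0.707 × 0.625) = 19.88 kip/in.
20.6 > 19.88 → NOT adequate.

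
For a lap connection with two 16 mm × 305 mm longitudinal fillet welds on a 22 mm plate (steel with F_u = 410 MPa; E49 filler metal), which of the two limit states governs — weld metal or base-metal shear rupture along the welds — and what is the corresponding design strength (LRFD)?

E49XX → F_EXX = 490 MPa.
t_e = 0.707 × 16 = 11.31 mm; L = 610 mm.
Weld metal: φR_n = 0.75 × 0.6 × 490 × 11.31 × 610 × 10⁻³ = 1522 kN.
Base metal (shear rupture): φR_n = 0.75 × 0.6 × 410 × 22 × 610 × 10⁻³ = 2476 kN.
Governing: weld metal.

φR_n ≈ 1520 kN (weld metal governs)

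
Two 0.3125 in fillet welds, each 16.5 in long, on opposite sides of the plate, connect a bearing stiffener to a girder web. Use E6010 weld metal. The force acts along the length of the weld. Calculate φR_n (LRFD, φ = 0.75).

φR_n ≈ 197 kips

E60XX → F_EXX = 60 ksi.
Effective throat t_e = 0.707 × 0.3125 = 0.2209 in.
Total length L = 33 in; A_we = 0.2209 × 33 = 7.291 in².
F_nw = 0.6 F_EXX = 0.6 × 60 = 36 ksi.
φR_n = 0.75 × 36 × 7.291 = 196.9 kips.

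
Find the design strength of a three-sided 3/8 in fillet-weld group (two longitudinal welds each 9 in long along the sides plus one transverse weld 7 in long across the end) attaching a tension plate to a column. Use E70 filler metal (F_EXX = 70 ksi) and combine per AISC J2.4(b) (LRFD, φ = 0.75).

t_e = 0.707 × 0.375 = 0.2651 in.
R_nwl = 0.6 × 70 × 0.2651 × 18 = 200.4 kip (longitudinal, 2 welds).
R_nwt = 0.6 × 70 × 0.2651 × 7 = 77.95 kip (transverse, base value).
(i) R_nwl + R_nwt = 278.4 kip; (ii) 0.85 R_nwl + 1.5 R_nwt = 287.3 kip.
R_n = max = 287.3 kip [governs: (ii)]; φR_n = 215.5 kip.

φR_n ≈ 215 kip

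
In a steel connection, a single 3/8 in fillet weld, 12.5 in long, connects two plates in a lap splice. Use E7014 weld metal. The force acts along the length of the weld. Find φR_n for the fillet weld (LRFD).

φR_n ≈ 104 kips

E70XX → F_EXX = 70 ksi.
Effective throat t_e = 0.707 × 0.375 = 0.2651 in.
Total length L = 12.5 in; A_we = 0.2651 × 12.5 = 3.314 in².
F_nw = 0.6 F_EXX = 0.6 × 70 = 42 ksi.
φR_n = 0.75 × 42 × 3.314 = 104.4 kips.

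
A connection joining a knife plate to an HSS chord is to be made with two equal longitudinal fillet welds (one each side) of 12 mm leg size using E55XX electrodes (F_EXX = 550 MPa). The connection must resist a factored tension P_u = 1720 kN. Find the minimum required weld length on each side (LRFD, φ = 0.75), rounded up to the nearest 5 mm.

Throat t_e = 0.707 × 12 = 8.484 mm.
φr_n = 0.75 × 0.6 × 550 × 8.484 × 10⁻³ = 2.1 kN/mm.
L_req = P_u / φr_n = 1720 / 2.1 = 819.1 mm total.
Per side: 819.1 / 2 = 409.6 mm.
Round up → use L = 410 mm on each side.

L = 410 mm on each side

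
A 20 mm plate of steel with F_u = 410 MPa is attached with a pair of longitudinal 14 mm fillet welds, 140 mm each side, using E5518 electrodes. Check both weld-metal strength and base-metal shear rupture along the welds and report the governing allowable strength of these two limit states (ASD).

R_n/Ω ≈ 457 kN (weld metal governs)

E55XX → F_EXX = 550 MPa.
t_e = 0.707 × 14 = 9.898 mm; L = 280 mm.
Weld metal: R_n/Ω = (1/2.0) × 0.6 × 550 × 9.898 × 280 × 10⁻³ = 457.3 kN.
Base metal (shear rupture): R_n/Ω = (1/2.0) × 0.6 × 410 × 20 × 280 × 10⁻³ = 688.8 kN.
Governing: weld metal.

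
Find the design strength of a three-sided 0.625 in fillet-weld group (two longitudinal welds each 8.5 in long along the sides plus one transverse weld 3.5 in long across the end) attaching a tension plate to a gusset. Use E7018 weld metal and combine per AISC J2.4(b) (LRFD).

E70XX → F_EXX = 70 ksi.
t_e = 0.707 × 0.625 = 0.4419 in.
R_nwl = 0.6 × 70 × 0.4419 × 17 = 315.5 kip (longitudinal, 2 welds).
R_nwt = 0.6 × 70 × 0.4419 × 3.5 = 64.96 kip (transverse, base value).
(i) R_nwl + R_nwt = 380.5 kip; (ii) 0.85 R_nwl + 1.5 R_nwt = 365.6 kip.
R_n = max = 380.5 kip [governs: (i)]; φR_n = 285.3 kip.

φR_n ≈ 285 kip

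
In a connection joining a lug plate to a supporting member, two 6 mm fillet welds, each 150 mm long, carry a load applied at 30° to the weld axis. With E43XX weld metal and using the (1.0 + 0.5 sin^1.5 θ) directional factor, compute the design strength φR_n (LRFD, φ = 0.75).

E43XX → F_EXX = 430 MPa.
t_e = 0.707 × 6 = 4.242 mm; A_we = 4.242 × 300 = 1273 mm².
Directional factor: 1.0 + 0.5 sin^1.5(30°) = 1.177.
F_nw = 0.6 × 430 × 1.177 = 303.6 MPa.
φR_n = 0.75 × 303.6 × 1273 × 10⁻³ = 289.8 kN.

φR_n ≈ 290 kN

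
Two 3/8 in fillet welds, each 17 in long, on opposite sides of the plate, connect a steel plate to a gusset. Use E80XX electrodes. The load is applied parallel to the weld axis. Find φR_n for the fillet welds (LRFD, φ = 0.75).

φR_n ≈ 325 kip

E80XX → F_EXX = 80 ksi.
Effective throat t_e = 0.707 × 0.375 = 0.2651 in.
Total length L = 34 in; A_we = 0.2651 × 34 = 9.014 in².
F_nw = 0.6 F_EXX = 0.6 × 80 = 48 ksi.
φR_n = 0.75 × 48 × 9.014 = 324.5 kip.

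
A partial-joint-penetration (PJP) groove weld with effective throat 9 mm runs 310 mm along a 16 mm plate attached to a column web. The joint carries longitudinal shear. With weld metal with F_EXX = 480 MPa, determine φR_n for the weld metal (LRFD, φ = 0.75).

φR_n ≈ 603 kN

Effective throat (given) t_e = 9 mm.
A_we = 9 × 310 = 2790 mm².
F_nw = 0.6 F_EXX = 288 MPa.
φR_n = 0.75 × 288 × 2790 × 10⁻³ = 602.6 kN.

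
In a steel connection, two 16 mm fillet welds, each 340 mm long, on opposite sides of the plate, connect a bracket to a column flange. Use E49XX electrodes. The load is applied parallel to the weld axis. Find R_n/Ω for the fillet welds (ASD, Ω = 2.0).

E49XX → F_EXX = 490 MPa.
Effective throat t_e = 0.707 × 16 = 11.31 mm.
Total length L = 680 mm; A_we = 11.31 × 680 = 7692 mm².
F_nw = 0.6 F_EXX = 0.6 × 490 = 294 MPa.
R_n = 294 × 7692 × 10⁻³ = 2261 kN; R_n/Ω = 2261/2.0 = 1131 kN.

R_n/Ω ≈ 1130 kN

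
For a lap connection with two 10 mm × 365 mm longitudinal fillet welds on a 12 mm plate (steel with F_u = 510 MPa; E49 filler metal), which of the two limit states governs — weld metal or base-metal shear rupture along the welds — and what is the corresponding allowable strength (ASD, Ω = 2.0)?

E49XX → F_EXX = 490 MPa.
t_e = 0.707 × 10 = 7.07 mm; L = 730 mm.
Weld metal: R_n/Ω = (1/2.0) × 0.6 × 490 × 7.07 × 730 × 10⁻³ = 758.7 kN.
Base metal (shear rupture): R_n/Ω = (1/2.0) × 0.6 × 510 × 12 × 730 × 10⁻³ = 1340 kN.
Governing: weld metal.

R_n/Ω ≈ 759 kN (weld metal governs)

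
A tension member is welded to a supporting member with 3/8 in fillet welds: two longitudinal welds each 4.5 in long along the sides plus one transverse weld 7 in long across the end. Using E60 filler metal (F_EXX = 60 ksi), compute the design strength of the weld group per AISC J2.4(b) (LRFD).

t_e = 0.707 × 0.375 = 0.2651 in.
R_nwl = 0.6 × 60 × 0.2651 × 9 = 85.9 kip (longitudinal, 2 welds).
R_nwt = 0.6 × 60 × 0.2651 × 7 = 66.81 kip (transverse, base value).
(i) R_nwl + R_nwt = 152.7 kip; (ii) 0.85 R_nwl + 1.5 R_nwt = 173.2 kip.
R_n = max = 173.2 kip [governs: (ii)]; φR_n = 129.9 kip.

φR_n ≈ 130 kip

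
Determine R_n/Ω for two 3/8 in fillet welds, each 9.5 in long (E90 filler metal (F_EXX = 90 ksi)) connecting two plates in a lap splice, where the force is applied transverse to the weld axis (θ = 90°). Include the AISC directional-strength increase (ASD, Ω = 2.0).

t_e = 0.707 × 0.375 = 0.2651 in; A_we = 0.2651 × 19 = 5.037 in².
Directional factor: 1.0 + 0.5 sin^1.5(90°) = 1.5.
F_nw = 0.6 × 90 × 1.5 = 81 ksi.
R_n/Ω = (81 × 5.037) / 2.0 = 204 kip.

R_n/Ω ≈ 204 kip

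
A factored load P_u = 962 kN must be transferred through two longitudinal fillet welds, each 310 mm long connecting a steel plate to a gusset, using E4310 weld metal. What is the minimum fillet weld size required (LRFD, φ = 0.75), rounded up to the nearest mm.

E43XX → F_EXX = 430 MPa.
Total weld length L = 620 mm.
Required throat t_e = P_u / (φ × 0.6 F_EXX × L) = 962 / (0.75 × 0.6 × 430 × 620 × 10⁻³) = 8.019 mm.
Required leg w = t_e / 0.707 = 11.34 mm → use 12 mm.

w = 12 mm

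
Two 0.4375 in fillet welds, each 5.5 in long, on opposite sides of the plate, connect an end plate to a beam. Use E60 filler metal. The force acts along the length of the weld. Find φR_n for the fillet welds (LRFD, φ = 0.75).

φR_n ≈ 91.9 kips

E60XX → F_EXX = 60 ksi.
Effective throat t_e = 0.707 × 0.4375 = 0.3093 in.
Total length L = 11 in; A_we = 0.3093 × 11 = 3.402 in².
F_nw = 0.6 F_EXX = 0.6 × 60 = 36 ksi.
φR_n = 0.75 × 36 × 3.402 = 91.87 kips.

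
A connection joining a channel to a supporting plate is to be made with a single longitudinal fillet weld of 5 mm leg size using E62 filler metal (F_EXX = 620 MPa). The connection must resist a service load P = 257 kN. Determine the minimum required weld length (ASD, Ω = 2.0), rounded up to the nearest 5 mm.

Throat t_e = 0.707 × 5 = 3.535 mm.
r_n/Ω = (0.6 × 620 × 3.535) / 2.0 = 657.5 N/mm = 0.6575 kN/mm.
L_req = P / (r_n/Ω) = 257 / 0.6575 = 390.9 mm total.
Round up → use L = 395 mm.

L = 395 mm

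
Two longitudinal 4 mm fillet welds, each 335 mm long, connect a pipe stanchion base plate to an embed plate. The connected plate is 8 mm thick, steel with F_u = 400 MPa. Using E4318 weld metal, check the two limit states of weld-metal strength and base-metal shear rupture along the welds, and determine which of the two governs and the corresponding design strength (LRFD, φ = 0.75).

φR_n ≈ 367 kN (weld metal governs)

E43XX → F_EXX = 430 MPa.
t_e = 0.707 × 4 = 2.828 mm; L = 670 mm.
Weld metal: φR_n = 0.75 × 0.6 × 430 × 2.828 × 670 × 10⁻³ = 366.6 kN.
Base metal (shear rupture): φR_n = 0.75 × 0.6 × 400 × 8 × 670 × 10⁻³ = 964.8 kN.
Governing: weld metal.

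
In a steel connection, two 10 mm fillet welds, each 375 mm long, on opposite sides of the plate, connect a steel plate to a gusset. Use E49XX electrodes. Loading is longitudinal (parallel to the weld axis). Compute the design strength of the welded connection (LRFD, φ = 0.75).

φR_n ≈ 1170 kN

E49XX → F_EXX = 490 MPa.
Effective throat t_e = 0.707 × 10 = 7.07 mm.
Total length L = 750 mm; A_we = 7.07 × 750 = 5302 mm².
F_nw = 0.6 F_EXX = 0.6 × 490 = 294 MPa.
φR_n = 0.75 × 294 × 5302 × 10⁻³ = 1169 kN.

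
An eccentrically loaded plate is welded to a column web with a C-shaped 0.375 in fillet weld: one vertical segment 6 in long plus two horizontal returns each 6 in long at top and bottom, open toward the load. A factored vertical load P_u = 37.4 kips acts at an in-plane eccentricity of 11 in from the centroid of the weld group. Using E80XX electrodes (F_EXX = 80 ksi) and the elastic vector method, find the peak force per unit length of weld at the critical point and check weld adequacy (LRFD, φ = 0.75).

f_max ≈ 12.1 kip/in; NOT adequate

Total weld length L_w = 18 in. Treat welds as unit-width lines.
Centroid: x̄ = 2×6×3 / 18 = 2 in from the vertical weld.
Polar moment about centroid: J = I_x + I_y = [6³/12 + 2×6×3²] + [6×2² + 2(6³/12 + 6×1²)] = 198 in³.
Direct shear f_v = P/L_w = 37.4 / 18 = 2.078 kip/in (vertical).
Torsion M = P·e = 37.4 × 11 = 411.4 kip·in.
Critical point at (x, y) = (4, 3) from centroid. f_tx = M·y/J = 6.233 kip/in; f_ty = M·x/J = 8.311 kip/in.
Resultant f_max = √[f_tx² + (f_v + f_ty)²] = √[6.233² + (2.078 + 8.311)²] = 12.12 kip/in.
Capacity per unit length: φr_n = 0.75 × 0.6 × 80 × (0.707 × 0.375) = 9.544 kip/in.
12.12 > 9.544 → NOT adequate.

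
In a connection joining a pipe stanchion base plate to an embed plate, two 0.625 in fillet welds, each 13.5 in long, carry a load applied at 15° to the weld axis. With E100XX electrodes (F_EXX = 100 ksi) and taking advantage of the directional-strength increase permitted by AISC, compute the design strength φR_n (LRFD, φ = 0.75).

φR_n ≈ 572 kip

t_e = 0.707 × 0.625 = 0.4419 in; A_we = 0.4419 × 27 = 11.93 in².
Directional factor: 1.0 + 0.5 sin^1.5(15°) = 1.066.
F_nw = 0.6 × 100 × 1.066 = 63.95 ksi.
φR_n = 0.75 × 63.95 × 11.93 = 572.2 kip.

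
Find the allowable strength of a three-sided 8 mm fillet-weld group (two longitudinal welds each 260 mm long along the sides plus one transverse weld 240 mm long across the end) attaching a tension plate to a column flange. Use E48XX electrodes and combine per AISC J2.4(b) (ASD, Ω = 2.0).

E48XX → F_EXX = 480 MPa.
t_e = 0.707 × 8 = 5.656 mm.
R_nwl = 0.6 × 480 × 5.656 × 520 × 10⁻³ = 847 kN (longitudinal, 2 welds).
R_nwt = 0.6 × 480 × 5.656 × 240 × 10⁻³ = 390.9 kN (transverse, base value).
(i) R_nwl + R_nwt = 1238 kN; (ii) 0.85 R_nwl + 1.5 R_nwt = 1306 kN.
R_n = max = 1306 kN [governs: (ii)]; R_n/Ω = 653.2 kN.

R_n/Ω ≈ 653 kN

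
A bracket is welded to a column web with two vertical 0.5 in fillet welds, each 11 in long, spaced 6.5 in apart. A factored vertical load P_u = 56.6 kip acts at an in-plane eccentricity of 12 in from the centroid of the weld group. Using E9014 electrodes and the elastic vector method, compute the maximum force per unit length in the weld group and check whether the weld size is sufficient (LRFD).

E90XX → F_EXX = 90 ksi.
Total weld length L_w = 22 in. Treat welds as unit-width lines.
Polar moment about centroid: J = 2[d³/12 + d(b/2)²] = 2[11³/12 + 11×3.25²] = 454.2 in³.
Direct shear f_v = P/L_w = 56.6 / 22 = 2.573 kip/in (vertical).
Torsion M = P·e = 56.6 × 12 = 679.2 kip·in.
Critical point at (x, y) = (3.25, 5.5) from centroid. f_tx = M·y/J = 8.224 kip/in; f_ty = M·x/J = 4.86 kip/in.
Resultant f_max = √[f_tx² + (f_v + f_ty)²] = √[8.224² + (2.573 + 4.86)²] = 11.09 kip/in.
Capacity per unit length: φr_n = 0.75 × 0.6 × 90 × (0.707 × 0.5) = 14.32 kip/in.
11.09 ≤ 14.32 → adequate.

f_max ≈ 11.1 kip/in; adequate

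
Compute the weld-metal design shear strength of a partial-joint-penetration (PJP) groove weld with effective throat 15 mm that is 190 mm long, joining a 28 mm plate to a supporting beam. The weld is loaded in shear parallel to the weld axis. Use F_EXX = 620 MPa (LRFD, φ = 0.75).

φR_n ≈ 795 kN

Effective throat (given) t_e = 15 mm.
A_we = 15 × 190 = 2850 mm².
F_nw = 0.6 F_EXX = 372 MPa.
φR_n = 0.75 × 372 × 2850 × 10⁻³ = 795.2 kN.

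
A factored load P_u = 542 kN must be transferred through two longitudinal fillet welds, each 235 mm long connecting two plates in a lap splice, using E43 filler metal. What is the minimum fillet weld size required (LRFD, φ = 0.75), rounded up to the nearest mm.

w = 9 mm

E43XX → F_EXX = 430 MPa.
Total weld length L = 470 mm.
Required throat t_e = P_u / (φ × 0.6 F_EXX × L) = 542 / (0.75 × 0.6 × 430 × 470 × 10⁻³) = 5.96 mm.
Required leg w = t_e / 0.707 = 8.429 mm → use 9 mm.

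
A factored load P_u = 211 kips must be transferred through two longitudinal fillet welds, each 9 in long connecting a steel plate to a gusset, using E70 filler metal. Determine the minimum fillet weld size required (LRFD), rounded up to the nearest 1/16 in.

w = 9/16 in

E70XX → F_EXX = 70 ksi.
Total weld length L = 18 in.
Required throat t_e = P_u / (φ × 0.6 F_EXX × L) = 211 / (0.75 × 0.6 × 70 × 18) = 0.3721 in.
Required leg w = t_e / 0.707 = 0.5264 in → use 9/16 in.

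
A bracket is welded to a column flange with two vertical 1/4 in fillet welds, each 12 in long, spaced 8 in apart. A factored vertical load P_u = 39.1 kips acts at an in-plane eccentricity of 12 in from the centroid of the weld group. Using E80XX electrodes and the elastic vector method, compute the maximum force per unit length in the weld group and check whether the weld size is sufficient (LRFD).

E80XX → F_EXX = 80 ksi.
Total weld length L_w = 24 in. Treat welds as unit-width lines.
Polar moment about centroid: J = 2[d³/12 + d(b/2)²] = 2[12³/12 + 12×4²] = 672 in³.
Direct shear f_v = P/L_w = 39.1 / 24 = 1.629 kip/in (vertical).
Torsion M = P·e = 39.1 × 12 = 469.2 kip·in.
Critical point at (x, y) = (4, 6) from centroid. f_tx = M·y/J = 4.189 kip/in; f_ty = M·x/J = 2.793 kip/in.
Resultant f_max = √[f_tx² + (f_v + f_ty)²] = √[4.189² + (1.629 + 2.793)²] = 6.091 kip/in.
Capacity per unit length: φr_n = 0.75 × 0.6 × 80 × (0.707 × 0.25) = 6.363 kip/in.
6.091 ≤ 6.363 → adequate.

f_max ≈ 6.09 kip/in; adequate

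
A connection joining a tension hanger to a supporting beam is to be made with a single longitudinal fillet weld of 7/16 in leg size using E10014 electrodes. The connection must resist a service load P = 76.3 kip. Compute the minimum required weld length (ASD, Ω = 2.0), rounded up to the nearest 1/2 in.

E100XX → F_EXX = 100 ksi.
Throat t_e = 0.707 × 0.4375 = 0.3093 in.
r_n/Ω = (0.6 × 100 × 0.3093) / 2.0 = 9.279 kip/in.
L_req = P / (r_n/Ω) = 76.3 / 9.279 = 8.223 in total.
Round up → use L = 8.5 in.

L = 8.5 in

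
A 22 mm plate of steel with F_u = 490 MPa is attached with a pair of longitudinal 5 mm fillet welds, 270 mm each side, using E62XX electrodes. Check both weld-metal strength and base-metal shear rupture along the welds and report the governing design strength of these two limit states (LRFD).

E62XX → F_EXX = 620 MPa.
t_e = 0.707 × 5 = 3.535 mm; L = 540 mm.
Weld metal: φR_n = 0.75 × 0.6 × 620 × 3.535 × 540 × 10⁻³ = 532.6 kN.
Base metal (shear rupture): φR_n = 0.75 × 0.6 × 490 × 22 × 540 × 10⁻³ = 2620 kN.
Governing: weld metal.

φR_n ≈ 533 kN (weld metal governs)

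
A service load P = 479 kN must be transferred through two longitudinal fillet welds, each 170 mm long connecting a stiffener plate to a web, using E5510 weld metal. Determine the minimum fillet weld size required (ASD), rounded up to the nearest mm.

w = 13 mm

E55XX → F_EXX = 550 MPa.
Total weld length L = 340 mm.
Required throat t_e = P × Ω / (0.6 F_EXX × L) = 479 × 2.0 / (0.6 × 550 × 340 × 10⁻³) = 8.538 mm.
Required leg w = t_e / 0.707 = 12.08 mm → use 13 mm.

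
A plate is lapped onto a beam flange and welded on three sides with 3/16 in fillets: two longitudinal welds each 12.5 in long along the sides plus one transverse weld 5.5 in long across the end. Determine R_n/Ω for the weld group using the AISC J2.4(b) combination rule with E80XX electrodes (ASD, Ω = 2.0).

R_n/Ω ≈ 97 kip

E80XX → F_EXX = 80 ksi.
t_e = 0.707 × 0.1875 = 0.1326 in.
R_nwl = 0.6 × 80 × 0.1326 × 25 = 159.1 kip (longitudinal, 2 welds).
R_nwt = 0.6 × 80 × 0.1326 × 5.5 = 35 kip (transverse, base value).
(i) R_nwl + R_nwt = 194.1 kip; (ii) 0.85 R_nwl + 1.5 R_nwt = 187.7 kip.
R_n = max = 194.1 kip [governs: (i)]; R_n/Ω = 97.04 kip.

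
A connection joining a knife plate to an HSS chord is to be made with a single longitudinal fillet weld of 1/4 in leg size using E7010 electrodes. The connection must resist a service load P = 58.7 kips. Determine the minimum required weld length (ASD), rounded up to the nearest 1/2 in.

L = 16 in

E70XX → F_EXX = 70 ksi.
Throat t_e = 0.707 × 0.25 = 0.1767 in.
r_n/Ω = (0.6 × 70 × 0.1767) / 2.0 = 3.712 kip/in.
L_req = P / (r_n/Ω) = 58.7 / 3.712 = 15.81 in total.
Round up → use L = 16 in.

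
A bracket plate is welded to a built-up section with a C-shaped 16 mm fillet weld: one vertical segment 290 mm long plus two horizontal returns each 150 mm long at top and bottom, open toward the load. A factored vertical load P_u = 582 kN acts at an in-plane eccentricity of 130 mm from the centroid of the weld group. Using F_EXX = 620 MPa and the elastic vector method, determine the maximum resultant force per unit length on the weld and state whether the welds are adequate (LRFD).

f_max ≈ 2170 N/mm; adequate

Total weld length L_w = 590 mm. Treat welds as unit-width lines.
Centroid: x̄ = 2×150×75 / 590 = 38.14 mm from the vertical weld.
Polar moment about centroid: J = I_x + I_y = [290³/12 + 2×150×145²] + [290×38.14² + 2(150³/12 + 150×36.86²)] = 9732000 mm³.
Direct shear f_v = P/L_w = 582×10³ / 590 = 986.4 N/mm (vertical).
Torsion M = P·e = 582×10³ × 130 = 75660000 N·mm.
Critical point at (x, y) = (111.9, 145) from centroid. f_tx = M·y/J = 1127 N/mm; f_ty = M·x/J = 869.7 N/mm.
Resultant f_max = √[f_tx² + (f_v + f_ty)²] = √[1127² + (986.4 + 869.7)²] = 2172 N/mm.
Capacity per unit length: φr_n = 0.75 × 0.6 × 620 × (0.707 × 16) = 3156 N/mm.
2172 ≤ 3156 → adequate.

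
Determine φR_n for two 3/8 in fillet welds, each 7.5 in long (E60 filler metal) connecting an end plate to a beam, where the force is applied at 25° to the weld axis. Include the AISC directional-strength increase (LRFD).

E60XX → F_EXX = 60 ksi.
t_e = 0.707 × 0.375 = 0.2651 in; A_we = 0.2651 × 15 = 3.977 in².
Directional factor: 1.0 + 0.5 sin^1.5(25°) = 1.137.
F_nw = 0.6 × 60 × 1.137 = 40.95 ksi.
φR_n = 0.75 × 40.95 × 3.977 = 122.1 kip.

φR_n ≈ 122 kip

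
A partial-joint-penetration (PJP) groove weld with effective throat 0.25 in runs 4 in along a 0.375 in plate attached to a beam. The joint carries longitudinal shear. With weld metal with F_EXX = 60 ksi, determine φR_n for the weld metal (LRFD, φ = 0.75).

φR_n ≈ 27 kip

Effective throat (given) t_e = 0.25 in.
A_we = 0.25 × 4 = 1 in².
F_nw = 0.6 F_EXX = 36 ksi.
φR_n = 0.75 × 36 × 1 = 27 kip.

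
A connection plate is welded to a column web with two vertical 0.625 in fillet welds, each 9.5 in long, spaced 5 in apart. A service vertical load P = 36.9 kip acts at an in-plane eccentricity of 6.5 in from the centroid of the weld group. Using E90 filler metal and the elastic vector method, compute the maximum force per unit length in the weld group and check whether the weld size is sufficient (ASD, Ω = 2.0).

f_max ≈ 6.07 kip/in; adequate

E90XX → F_EXX = 90 ksi.
Total weld length L_w = 19 in. Treat welds as unit-width lines.
Polar moment about centroid: J = 2[d³/12 + d(b/2)²] = 2[9.5³/12 + 9.5×2.5²] = 261.6 in³.
Direct shear f_v = P/L_w = 36.9 / 19 = 1.942 kip/in (vertical).
Torsion M = P·e = 36.9 × 6.5 = 239.85 kip·in.
Critical point at (x, y) = (2.5, 4.75) from centroid. f_tx = M·y/J = 4.354 kip/in; f_ty = M·x/J = 2.292 kip/in.
Resultant f_max = √[f_tx² + (f_v + f_ty)²] = √[4.354² + (1.942 + 2.292)²] = 6.073 kip/in.
Capacity per unit length: r_n/Ω = (1/2.0) × 0.6 × 90 × (0.707 × 0.625) = 11.93 kip/in.
6.073 ≤ 11.93 → adequate.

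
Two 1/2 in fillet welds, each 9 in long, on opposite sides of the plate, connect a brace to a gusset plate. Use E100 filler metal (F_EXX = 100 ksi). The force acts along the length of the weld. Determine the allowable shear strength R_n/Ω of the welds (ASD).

Effective throat t_e = 0.707 × 0.5 = 0.3535 in.
Total length L = 18 in; A_we = 0.3535 × 18 = 6.363 in².
F_nw = 0.6 F_EXX = 0.6 × 100 = 60 ksi.
R_n = 60 × 6.363 = 381.8 kips; R_n/Ω = 381.8/2.0 = 190.9 kips.

R_n/Ω ≈ 191 kips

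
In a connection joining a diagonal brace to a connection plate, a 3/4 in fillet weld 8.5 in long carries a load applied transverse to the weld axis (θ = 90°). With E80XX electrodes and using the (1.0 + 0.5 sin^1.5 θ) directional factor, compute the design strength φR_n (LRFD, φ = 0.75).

φR_n ≈ 243 kips

E80XX → F_EXX = 80 ksi.
t_e = 0.707 × 0.75 = 0.5302 in; A_we = 0.5302 × 8.5 = 4.507 in².
Directional factor: 1.0 + 0.5 sin^1.5(90°) = 1.5.
F_nw = 0.6 × 80 × 1.5 = 72 ksi.
φR_n = 0.75 × 72 × 4.507 = 243.4 kips.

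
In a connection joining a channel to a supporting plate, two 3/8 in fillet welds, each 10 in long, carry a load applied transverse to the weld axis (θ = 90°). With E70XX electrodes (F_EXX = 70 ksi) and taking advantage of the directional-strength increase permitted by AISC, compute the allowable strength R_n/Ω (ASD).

t_e = 0.707 × 0.375 = 0.2651 in; A_we = 0.2651 × 20 = 5.303 in².
Directional factor: 1.0 + 0.5 sin^1.5(90°) = 1.5.
F_nw = 0.6 × 70 × 1.5 = 63 ksi.
R_n/Ω = (63 × 5.303) / 2.0 = 167 kip.

R_n/Ω ≈ 167 kip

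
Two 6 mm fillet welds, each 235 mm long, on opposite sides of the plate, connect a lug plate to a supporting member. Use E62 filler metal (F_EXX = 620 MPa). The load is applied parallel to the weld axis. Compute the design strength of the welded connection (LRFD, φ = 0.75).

Effective throat t_e = 0.707 × 6 = 4.242 mm.
Total length L = 470 mm; A_we = 4.242 × 470 = 1994 mm².
F_nw = 0.6 F_EXX = 0.6 × 620 = 372 MPa.
φR_n = 0.75 × 372 × 1994 × 10⁻³ = 556.3 kN.

φR_n ≈ 556 kN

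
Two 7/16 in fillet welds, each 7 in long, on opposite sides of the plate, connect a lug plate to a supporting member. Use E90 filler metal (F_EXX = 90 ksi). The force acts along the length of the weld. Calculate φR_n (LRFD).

φR_n ≈ 175 kip

Effective throat t_e = 0.707 × 0.4375 = 0.3093 in.
Total length L = 14 in; A_we = 0.3093 × 14 = 4.33 in².
F_nw = 0.6 F_EXX = 0.6 × 90 = 54 ksi.
φR_n = 0.75 × 54 × 4.33 = 175.4 kip.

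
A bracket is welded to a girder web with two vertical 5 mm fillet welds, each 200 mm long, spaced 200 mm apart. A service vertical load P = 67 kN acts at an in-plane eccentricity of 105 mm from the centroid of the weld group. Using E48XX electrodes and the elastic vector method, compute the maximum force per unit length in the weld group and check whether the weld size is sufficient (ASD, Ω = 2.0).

E48XX → F_EXX = 480 MPa.
Total weld length L_w = 400 mm. Treat welds as unit-width lines.
Polar moment about centroid: J = 2[d³/12 + d(b/2)²] = 2[200³/12 + 200×100²] = 5333000 mm³.
Direct shear f_v = P/L_w = 67×10³ / 400 = 167.5 N/mm (vertical).
Torsion M = P·e = 67×10³ × 105 = 7035000 N·mm.
Critical point at (x, y) = (100, 100) from centroid. f_tx = M·y/J = 131.9 N/mm; f_ty = M·x/J = 131.9 N/mm.
Resultant f_max = √[f_tx² + (f_v + f_ty)²] = √[131.9² + (167.5 + 131.9)²] = 327.2 N/mm.
Capacity per unit length: r_n/Ω = (1/2.0) × 0.6 × 480 × (0.707 × 5) = 509 N/mm.
327.2 ≤ 509 → adequate.

f_max ≈ 327 N/mm; adequate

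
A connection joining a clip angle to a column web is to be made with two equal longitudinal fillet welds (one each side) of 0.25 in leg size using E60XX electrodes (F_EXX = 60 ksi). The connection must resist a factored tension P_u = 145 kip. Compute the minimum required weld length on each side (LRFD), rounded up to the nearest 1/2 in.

Throat t_e = 0.707 × 0.25 = 0.1767 in.
φr_n = 0.75 × 0.6 × 60 × 0.1767 = 4.772 kip/in.
L_req = P_u / φr_n = 145 / 4.772 = 30.38 in total.
Per side: 30.38 / 2 = 15.19 in.
Round up → use L = 15.5 in on each side.

L = 15.5 in on each side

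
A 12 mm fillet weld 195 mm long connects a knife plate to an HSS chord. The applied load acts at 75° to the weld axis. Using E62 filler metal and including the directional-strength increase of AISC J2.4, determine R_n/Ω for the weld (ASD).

R_n/Ω ≈ 454 kN

E62XX → F_EXX = 620 MPa.
t_e = 0.707 × 12 = 8.484 mm; A_we = 8.484 × 195 = 1654 mm².
Directional factor: 1.0 + 0.5 sin^1.5(75°) = 1.475.
F_nw = 0.6 × 620 × 1.475 = 548.6 MPa.
R_n/Ω = (548.6 × 1654) / 2.0 × 10⁻³ = 453.8 kN.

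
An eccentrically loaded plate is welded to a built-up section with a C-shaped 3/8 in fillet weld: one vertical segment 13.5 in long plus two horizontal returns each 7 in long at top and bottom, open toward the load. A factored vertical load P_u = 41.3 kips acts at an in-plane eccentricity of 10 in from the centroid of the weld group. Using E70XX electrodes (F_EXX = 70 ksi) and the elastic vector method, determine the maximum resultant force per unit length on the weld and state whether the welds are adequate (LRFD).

f_max ≈ 4.65 kip/in; adequate

Total weld length L_w = 27.5 in. Treat welds as unit-width lines.
Centroid: x̄ = 2×7×3.5 / 27.5 = 1.782 in from the vertical weld.
Polar moment about centroid: J = I_x + I_y = [13.5³/12 + 2×7×6.75²] + [13.5×1.782² + 2(7³/12 + 7×1.718²)] = 984.3 in³.
Direct shear f_v = P/L_w = 41.3 / 27.5 = 1.502 kip/in (vertical).
Torsion M = P·e = 41.3 × 10 = 413 kip·in.
Critical point at (x, y) = (5.218, 6.75) from centroid. f_tx = M·y/J = 2.832 kip/in; f_ty = M·x/J = 2.19 kip/in.
Resultant f_max = √[f_tx² + (f_v + f_ty)²] = √[2.832² + (1.502 + 2.19)²] = 4.653 kip/in.
Capacity per unit length: φr_n = 0.75 × 0.6 × 70 × (0.707 × 0.375) = 8.351 kip/in.
4.653 ≤ 8.351 → adequate.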